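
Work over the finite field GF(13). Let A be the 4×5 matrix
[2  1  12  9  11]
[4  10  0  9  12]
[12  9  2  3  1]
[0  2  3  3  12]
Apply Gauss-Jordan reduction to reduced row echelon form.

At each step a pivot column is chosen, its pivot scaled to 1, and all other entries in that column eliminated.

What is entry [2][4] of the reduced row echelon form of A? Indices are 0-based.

[1] R0 /= 2  ⇒  (1, 7, 6, 11, 12)
     R1 -= 4·R0  ⇒  (0, 8, 2, 4, 3)
     R2 -= 12·R0  ⇒  (0, 3, 8, 1, 0)
[2] R1 /= 8  ⇒  (0, 1, 10, 7, 2)
     R0 -= 7·R1  ⇒  (1, 0, 1, 1, 11)
     R2 -= 3·R1  ⇒  (0, 0, 4, 6, 7)
     R3 -= 2·R1  ⇒  (0, 0, 9, 2, 8)
[3] R2 /= 4  ⇒  (0, 0, 1, 8, 5)
     R0 -= 1·R2  ⇒  (1, 0, 0, 6, 6)
     R1 -= 10·R2  ⇒  (0, 1, 0, 5, 4)
     R3 -= 9·R2  ⇒  (0, 0, 0, 8, 2)
[4] R3 /= 8  ⇒  (0, 0, 0, 1, 10)
     R0 -= 6·R3  ⇒  (1, 0, 0, 0, 11)
     R1 -= 5·R3  ⇒  (0, 1, 0, 0, 6)
     R2 -= 8·R3  ⇒  (0, 0, 1, 0, 3)

M[2][4] = 3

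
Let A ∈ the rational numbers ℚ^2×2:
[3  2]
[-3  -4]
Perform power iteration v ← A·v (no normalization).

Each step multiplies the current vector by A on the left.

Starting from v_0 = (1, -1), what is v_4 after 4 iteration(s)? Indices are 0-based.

v_4 = (29, -55)

v_0 = (1, -1).
v_1 = A·v_0 = (1, 1).
v_2 = A·v_1 = (5, -7).
v_3 = A·v_2 = (1, 13).
v_4 = A·v_3 = (29, -55).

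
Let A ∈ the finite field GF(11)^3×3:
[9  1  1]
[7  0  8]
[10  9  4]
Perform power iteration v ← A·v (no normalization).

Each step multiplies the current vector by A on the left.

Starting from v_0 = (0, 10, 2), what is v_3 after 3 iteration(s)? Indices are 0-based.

v_0 = (0, 10, 2).
v_1 = A·v_0 = (1, 5, 10).
v_2 = A·v_1 = (2, 10, 7).
v_3 = A·v_2 = (2, 4, 6).

v_3 = (2, 4, 6)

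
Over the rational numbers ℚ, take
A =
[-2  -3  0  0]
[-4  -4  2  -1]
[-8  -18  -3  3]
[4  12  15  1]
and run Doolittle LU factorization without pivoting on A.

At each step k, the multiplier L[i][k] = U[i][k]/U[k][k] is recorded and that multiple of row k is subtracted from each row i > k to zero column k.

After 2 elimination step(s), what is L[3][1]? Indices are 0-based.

L[3][1] = 3

Step 1: pivot at (0,0) is -2.
  row1 ← row1 − (2)·row0  ⇒  L[1][0]=2, U row1=(0, 2, 2, -1)
  row2 ← row2 − (4)·row0  ⇒  L[2][0]=4, U row2=(0, -6, -3, 3)
  row3 ← row3 − (-2)·row0  ⇒  L[3][0]=-2, U row3=(0, 6, 15, 1)
Step 2: pivot at (1,1) is 2.
  row2 ← row2 − (-3)·row1  ⇒  L[2][1]=-3, U row2=(0, 0, 3, 0)
  row3 ← row3 − (3)·row1  ⇒  L[3][1]=3, U row3=(0, 0, 9, 4)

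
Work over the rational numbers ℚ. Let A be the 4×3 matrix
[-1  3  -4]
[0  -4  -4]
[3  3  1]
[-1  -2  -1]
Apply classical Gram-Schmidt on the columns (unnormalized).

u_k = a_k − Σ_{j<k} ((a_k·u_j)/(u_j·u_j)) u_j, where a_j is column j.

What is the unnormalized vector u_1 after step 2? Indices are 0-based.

Step 1: u_0 = a_0 = (-1, 0, 3, -1).
Step 2: u_1 = a_1 − (8/11)·u_0 = (41/11, -4, 9/11, -14/11).

u_1 = (41/11, -4, 9/11, -14/11)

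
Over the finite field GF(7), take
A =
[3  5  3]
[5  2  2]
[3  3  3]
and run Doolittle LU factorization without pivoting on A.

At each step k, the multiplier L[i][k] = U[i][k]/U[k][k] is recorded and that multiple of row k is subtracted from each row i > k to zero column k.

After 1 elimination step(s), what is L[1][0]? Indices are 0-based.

Step 1: pivot at (0,0) is 3.
  row1 ← row1 − (4)·row0  ⇒  L[1][0]=4, U row1=(0, 3, 4)
  row2 ← row2 − (1)·row0  ⇒  L[2][0]=1, U row2=(0, 5, 0)

L[1][0] = 4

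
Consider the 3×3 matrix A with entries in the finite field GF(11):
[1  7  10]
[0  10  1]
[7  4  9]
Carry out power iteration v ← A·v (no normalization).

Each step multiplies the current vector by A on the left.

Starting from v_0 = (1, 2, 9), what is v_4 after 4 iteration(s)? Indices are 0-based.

v_4 = (3, 7, 4)

v_0 = (1, 2, 9).
v_1 = A·v_0 = (6, 7, 8).
v_2 = A·v_1 = (3, 1, 10).
v_3 = A·v_2 = (0, 9, 5).
v_4 = A·v_3 = (3, 7, 4).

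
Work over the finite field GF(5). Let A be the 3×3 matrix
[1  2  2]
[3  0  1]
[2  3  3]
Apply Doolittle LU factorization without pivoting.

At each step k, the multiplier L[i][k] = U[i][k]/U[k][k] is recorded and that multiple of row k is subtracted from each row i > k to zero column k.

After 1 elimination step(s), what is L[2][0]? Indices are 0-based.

L[2][0] = 2

[col 0] pivot 1
  R1 -= 3*R0 → (0, 4, 0)  (L[1][0] := 3)
  R2 -= 2*R0 → (0, 4, 4)  (L[2][0] := 2)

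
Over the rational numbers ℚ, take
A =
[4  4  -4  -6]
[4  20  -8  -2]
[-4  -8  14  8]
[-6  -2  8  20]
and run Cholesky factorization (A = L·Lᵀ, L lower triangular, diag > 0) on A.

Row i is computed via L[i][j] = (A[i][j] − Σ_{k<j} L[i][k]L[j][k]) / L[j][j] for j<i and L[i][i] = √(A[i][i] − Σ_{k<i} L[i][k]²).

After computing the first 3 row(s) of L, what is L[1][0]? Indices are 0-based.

L[1][0] = 2

Step 1: L[0][0] = √(4) = 2.
  L[1][0] = (4) / L[0][0] = 2.
Step 2: L[1][1] = √(16) = 4.
  L[2][0] = (-4) / L[0][0] = -2.
  L[2][1] = (-4) / L[1][1] = -1.
Step 3: L[2][2] = √(9) = 3.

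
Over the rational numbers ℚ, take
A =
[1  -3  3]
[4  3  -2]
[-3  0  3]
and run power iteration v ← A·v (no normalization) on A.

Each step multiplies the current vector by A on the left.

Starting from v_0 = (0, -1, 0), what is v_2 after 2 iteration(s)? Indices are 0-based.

v_0 = (0, -1, 0).
v_1 = A·v_0 = (3, -3, 0).
v_2 = A·v_1 = (12, 3, -9).

v_2 = (12, 3, -9)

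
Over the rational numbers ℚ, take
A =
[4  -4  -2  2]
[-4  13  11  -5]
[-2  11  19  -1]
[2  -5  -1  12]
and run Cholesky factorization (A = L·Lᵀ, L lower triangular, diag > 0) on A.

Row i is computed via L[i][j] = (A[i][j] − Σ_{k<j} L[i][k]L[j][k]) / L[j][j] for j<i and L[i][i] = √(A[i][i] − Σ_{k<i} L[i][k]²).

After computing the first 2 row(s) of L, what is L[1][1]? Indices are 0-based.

Step 1: L[0][0] = √(4) = 2.
  L[1][0] = (-4) / L[0][0] = -2.
Step 2: L[1][1] = √(9) = 3.

L[1][1] = 3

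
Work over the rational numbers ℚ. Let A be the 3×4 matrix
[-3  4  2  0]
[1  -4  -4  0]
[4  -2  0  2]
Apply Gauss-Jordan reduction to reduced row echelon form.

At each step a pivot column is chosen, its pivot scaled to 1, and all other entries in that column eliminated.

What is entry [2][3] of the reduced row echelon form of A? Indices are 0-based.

pivot(0,0)=-3: scale R0 → (1, -4/3, -2/3, 0)
  clear (1,0): R1 −= (1)R0 → (0, -8/3, -10/3, 0)
  clear (2,0): R2 −= (4)R0 → (0, 10/3, 8/3, 2)
pivot(1,1)=-8/3: scale R1 → (0, 1, 5/4, 0)
  clear (0,1): R0 −= (-4/3)R1 → (1, 0, 1, 0)
  clear (2,1): R2 −= (10/3)R1 → (0, 0, -3/2, 2)
pivot(2,2)=-3/2: scale R2 → (0, 0, 1, -4/3)
  clear (0,2): R0 −= (1)R2 → (1, 0, 0, 4/3)
  clear (1,2): R1 −= (5/4)R2 → (0, 1, 0, 5/3)

M[2][3] = -4/3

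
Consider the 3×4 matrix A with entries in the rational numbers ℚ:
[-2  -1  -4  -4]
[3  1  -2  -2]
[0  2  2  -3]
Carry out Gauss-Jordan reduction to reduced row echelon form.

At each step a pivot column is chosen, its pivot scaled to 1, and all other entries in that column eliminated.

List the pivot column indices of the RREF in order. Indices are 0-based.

pivot columns: 0, 1, 2

pivot(0,0)=-2: scale R0 → (1, 1/2, 2, 2)
  clear (1,0): R1 −= (3)R0 → (0, -1/2, -8, -8)
pivot(1,1)=-1/2: scale R1 → (0, 1, 16, 16)
  clear (0,1): R0 −= (1/2)R1 → (1, 0, -6, -6)
  clear (2,1): R2 −= (2)R1 → (0, 0, -30, -35)
pivot(2,2)=-30: scale R2 → (0, 0, 1, 7/6)
  clear (0,2): R0 −= (-6)R2 → (1, 0, 0, 1)
  clear (1,2): R1 −= (16)R2 → (0, 1, 0, -8/3)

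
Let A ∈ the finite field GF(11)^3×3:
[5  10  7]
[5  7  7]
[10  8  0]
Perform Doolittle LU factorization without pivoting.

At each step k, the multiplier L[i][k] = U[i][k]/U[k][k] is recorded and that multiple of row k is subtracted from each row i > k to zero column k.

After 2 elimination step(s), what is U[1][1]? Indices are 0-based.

k=0: U[0][0]=5
  eliminate (1,0): mult=1, new row 1: (0, 8, 0); set L[1][0]=1
  eliminate (2,0): mult=2, new row 2: (0, 10, 8); set L[2][0]=2
k=1: U[1][1]=8
  eliminate (2,1): mult=4, new row 2: (0, 0, 8); set L[2][1]=4

U[1][1] = 8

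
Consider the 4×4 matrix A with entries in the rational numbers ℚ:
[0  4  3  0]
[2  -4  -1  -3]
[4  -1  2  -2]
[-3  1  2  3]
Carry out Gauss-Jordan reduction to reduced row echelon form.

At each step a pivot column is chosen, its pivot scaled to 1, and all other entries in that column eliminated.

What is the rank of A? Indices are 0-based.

rank = 4

step 1: exchange rows 0,1
step 1: normalize row 0 (÷2) = (1, -2, -1/2, -3/2)
  row 2: subtract 4×row0 = (0, 7, 4, 4)
  row 3: subtract -3×row0 = (0, -5, 1/2, -3/2)
step 2: normalize row 1 (÷4) = (0, 1, 3/4, 0)
  row 0: subtract -2×row1 = (1, 0, 1, -3/2)
  row 2: subtract 7×row1 = (0, 0, -5/4, 4)
  row 3: subtract -5×row1 = (0, 0, 17/4, -3/2)
step 3: normalize row 2 (÷-5/4) = (0, 0, 1, -16/5)
  row 0: subtract 1×row2 = (1, 0, 0, 17/10)
  row 1: subtract 3/4×row2 = (0, 1, 0, 12/5)
  row 3: subtract 17/4×row2 = (0, 0, 0, 121/10)
step 4: normalize row 3 (÷121/10) = (0, 0, 0, 1)
  row 0: subtract 17/10×row3 = (1, 0, 0, 0)
  row 1: subtract 12/5×row3 = (0, 1, 0, 0)
  row 2: subtract -16/5×row3 = (0, 0, 1, 0)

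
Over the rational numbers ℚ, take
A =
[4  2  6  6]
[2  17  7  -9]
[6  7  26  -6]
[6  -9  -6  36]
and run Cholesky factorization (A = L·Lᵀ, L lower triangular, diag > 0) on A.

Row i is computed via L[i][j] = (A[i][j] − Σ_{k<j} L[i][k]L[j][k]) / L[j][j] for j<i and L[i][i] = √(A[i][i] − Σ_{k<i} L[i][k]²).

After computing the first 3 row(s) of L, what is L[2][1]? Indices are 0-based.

Step 1: L[0][0] = √(4) = 2.
  L[1][0] = (2) / L[0][0] = 1.
Step 2: L[1][1] = √(16) = 4.
  L[2][0] = (6) / L[0][0] = 3.
  L[2][1] = (4) / L[1][1] = 1.
Step 3: L[2][2] = √(16) = 4.

L[2][1] = 1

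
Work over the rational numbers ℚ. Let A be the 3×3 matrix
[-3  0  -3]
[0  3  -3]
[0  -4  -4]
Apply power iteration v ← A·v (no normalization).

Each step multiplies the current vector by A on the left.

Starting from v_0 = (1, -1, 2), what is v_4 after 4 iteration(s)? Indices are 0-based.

v_4 = (1263, -159, 1396)

v_0 = (1, -1, 2).
v_1 = A·v_0 = (-9, -9, -4).
v_2 = A·v_1 = (39, -15, 52).
v_3 = A·v_2 = (-273, -201, -148).
v_4 = A·v_3 = (1263, -159, 1396).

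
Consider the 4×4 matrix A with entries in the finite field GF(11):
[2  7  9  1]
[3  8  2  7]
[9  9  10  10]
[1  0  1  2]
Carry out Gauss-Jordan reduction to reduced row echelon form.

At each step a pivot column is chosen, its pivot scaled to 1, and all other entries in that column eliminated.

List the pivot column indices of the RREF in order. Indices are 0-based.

pivot columns: 0, 1, 2, 3

step 1: normalize row 0 (÷2) = (1, 9, 10, 6)
  row 1: subtract 3×row0 = (0, 3, 5, 0)
  row 2: subtract 9×row0 = (0, 5, 8, 0)
  row 3: subtract 1×row0 = (0, 2, 2, 7)
step 2: normalize row 1 (÷3) = (0, 1, 9, 0)
  row 0: subtract 9×row1 = (1, 0, 6, 6)
  row 2: subtract 5×row1 = (0, 0, 7, 0)
  row 3: subtract 2×row1 = (0, 0, 6, 7)
step 3: normalize row 2 (÷7) = (0, 0, 1, 0)
  row 0: subtract 6×row2 = (1, 0, 0, 6)
  row 1: subtract 9×row2 = (0, 1, 0, 0)
  row 3: subtract 6×row2 = (0, 0, 0, 7)
step 4: normalize row 3 (÷7) = (0, 0, 0, 1)
  row 0: subtract 6×row3 = (1, 0, 0, 0)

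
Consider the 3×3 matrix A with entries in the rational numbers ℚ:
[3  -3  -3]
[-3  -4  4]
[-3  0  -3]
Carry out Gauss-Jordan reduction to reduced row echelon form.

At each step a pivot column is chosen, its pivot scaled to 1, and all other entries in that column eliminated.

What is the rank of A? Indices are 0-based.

rank = 3

pivot(0,0)=3: scale R0 → (1, -1, -1)
  clear (1,0): R1 −= (-3)R0 → (0, -7, 1)
  clear (2,0): R2 −= (-3)R0 → (0, -3, -6)
pivot(1,1)=-7: scale R1 → (0, 1, -1/7)
  clear (0,1): R0 −= (-1)R1 → (1, 0, -8/7)
  clear (2,1): R2 −= (-3)R1 → (0, 0, -45/7)
pivot(2,2)=-45/7: scale R2 → (0, 0, 1)
  clear (0,2): R0 −= (-8/7)R2 → (1, 0, 0)
  clear (1,2): R1 −= (-1/7)R2 → (0, 1, 0)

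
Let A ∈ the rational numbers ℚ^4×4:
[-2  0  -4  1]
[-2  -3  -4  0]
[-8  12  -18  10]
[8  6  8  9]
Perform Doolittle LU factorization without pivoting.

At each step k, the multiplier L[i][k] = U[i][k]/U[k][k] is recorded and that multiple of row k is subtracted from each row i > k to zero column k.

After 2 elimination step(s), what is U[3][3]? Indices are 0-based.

U[3][3] = 11

[col 0] pivot -2
  R1 -= 1*R0 → (0, -3, 0, -1)  (L[1][0] := 1)
  R2 -= 4*R0 → (0, 12, -2, 6)  (L[2][0] := 4)
  R3 -= -4*R0 → (0, 6, -8, 13)  (L[3][0] := -4)
[col 1] pivot -3
  R2 -= -4*R1 → (0, 0, -2, 2)  (L[2][1] := -4)
  R3 -= -2*R1 → (0, 0, -8, 11)  (L[3][1] := -2)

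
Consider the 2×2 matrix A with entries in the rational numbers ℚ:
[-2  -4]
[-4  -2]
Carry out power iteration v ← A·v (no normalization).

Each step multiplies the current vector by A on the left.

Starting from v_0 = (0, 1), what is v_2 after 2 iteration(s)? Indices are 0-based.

v_0 = (0, 1).
v_1 = A·v_0 = (-4, -2).
v_2 = A·v_1 = (16, 20).

v_2 = (16, 20)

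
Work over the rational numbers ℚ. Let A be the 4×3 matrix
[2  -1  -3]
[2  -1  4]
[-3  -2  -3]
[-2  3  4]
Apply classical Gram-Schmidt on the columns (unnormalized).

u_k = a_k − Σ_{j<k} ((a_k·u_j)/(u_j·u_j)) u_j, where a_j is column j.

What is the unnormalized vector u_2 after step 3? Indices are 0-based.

Step 1: u_0 = a_0 = (2, 2, -3, -2).
Step 2: u_1 = a_1 − (-4/21)·u_0 = (-13/21, -13/21, -18/7, 55/21).
Step 3: u_2 = a_2 − (1/7)·u_0 − (369/299)·u_1 = (-58/23, 103/23, 180/299, 315/299).

u_2 = (-58/23, 103/23, 180/299, 315/299)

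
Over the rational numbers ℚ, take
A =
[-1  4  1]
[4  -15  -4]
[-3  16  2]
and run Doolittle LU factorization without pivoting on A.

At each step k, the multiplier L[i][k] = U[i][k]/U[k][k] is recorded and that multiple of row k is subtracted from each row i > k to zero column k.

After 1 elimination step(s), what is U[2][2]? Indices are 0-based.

U[2][2] = -1

Step 1: pivot at (0,0) is -1.
  row1 ← row1 − (-4)·row0  ⇒  L[1][0]=-4, U row1=(0, 1, 0)
  row2 ← row2 − (3)·row0  ⇒  L[2][0]=3, U row2=(0, 4, -1)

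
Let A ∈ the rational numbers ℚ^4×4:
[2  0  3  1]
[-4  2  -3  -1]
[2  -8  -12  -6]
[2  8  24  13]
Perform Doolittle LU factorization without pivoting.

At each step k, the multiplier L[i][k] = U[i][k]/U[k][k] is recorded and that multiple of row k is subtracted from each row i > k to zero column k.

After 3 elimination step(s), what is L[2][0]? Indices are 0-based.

k=0: U[0][0]=2
  eliminate (1,0): mult=-2, new row 1: (0, 2, 3, 1); set L[1][0]=-2
  eliminate (2,0): mult=1, new row 2: (0, -8, -15, -7); set L[2][0]=1
  eliminate (3,0): mult=1, new row 3: (0, 8, 21, 12); set L[3][0]=1
k=1: U[1][1]=2
  eliminate (2,1): mult=-4, new row 2: (0, 0, -3, -3); set L[2][1]=-4
  eliminate (3,1): mult=4, new row 3: (0, 0, 9, 8); set L[3][1]=4
k=2: U[2][2]=-3
  eliminate (3,2): mult=-3, new row 3: (0, 0, 0, -1); set L[3][2]=-3

L[2][0] = 1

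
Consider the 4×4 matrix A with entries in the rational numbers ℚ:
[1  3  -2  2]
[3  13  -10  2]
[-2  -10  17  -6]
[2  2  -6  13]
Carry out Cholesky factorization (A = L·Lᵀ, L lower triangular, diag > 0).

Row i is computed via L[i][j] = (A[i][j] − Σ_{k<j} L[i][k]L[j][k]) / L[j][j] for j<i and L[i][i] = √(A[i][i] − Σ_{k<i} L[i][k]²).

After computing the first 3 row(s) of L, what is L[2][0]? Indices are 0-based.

Step 1: L[0][0] = √(1) = 1.
  L[1][0] = (3) / L[0][0] = 3.
Step 2: L[1][1] = √(4) = 2.
  L[2][0] = (-2) / L[0][0] = -2.
  L[2][1] = (-4) / L[1][1] = -2.
Step 3: L[2][2] = √(9) = 3.

L[2][0] = -2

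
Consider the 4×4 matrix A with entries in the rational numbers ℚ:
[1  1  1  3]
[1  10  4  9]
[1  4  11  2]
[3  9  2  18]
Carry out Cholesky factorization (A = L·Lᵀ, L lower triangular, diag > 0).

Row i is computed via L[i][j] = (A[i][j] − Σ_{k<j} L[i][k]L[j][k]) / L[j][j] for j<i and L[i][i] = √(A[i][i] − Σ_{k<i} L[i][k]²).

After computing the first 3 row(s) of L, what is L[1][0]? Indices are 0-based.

L[1][0] = 1

Step 1: L[0][0] = √(1) = 1.
  L[1][0] = (1) / L[0][0] = 1.
Step 2: L[1][1] = √(9) = 3.
  L[2][0] = (1) / L[0][0] = 1.
  L[2][1] = (3) / L[1][1] = 1.
Step 3: L[2][2] = √(9) = 3.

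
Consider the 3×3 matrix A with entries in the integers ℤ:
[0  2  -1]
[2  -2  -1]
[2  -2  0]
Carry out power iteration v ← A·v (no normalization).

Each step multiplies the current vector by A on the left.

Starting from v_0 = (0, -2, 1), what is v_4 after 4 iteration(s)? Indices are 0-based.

v_4 = (76, -212, -168)

v_0 = (0, -2, 1).
v_1 = A·v_0 = (-5, 3, 4).
v_2 = A·v_1 = (2, -20, -16).
v_3 = A·v_2 = (-24, 60, 44).
v_4 = A·v_3 = (76, -212, -168).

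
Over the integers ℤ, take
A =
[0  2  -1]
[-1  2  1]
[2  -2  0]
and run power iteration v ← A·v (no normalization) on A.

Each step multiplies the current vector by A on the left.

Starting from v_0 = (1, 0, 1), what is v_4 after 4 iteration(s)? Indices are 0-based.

v_0 = (1, 0, 1).
v_1 = A·v_0 = (-1, 0, 2).
v_2 = A·v_1 = (-2, 3, -2).
v_3 = A·v_2 = (8, 6, -10).
v_4 = A·v_3 = (22, -6, 4).

v_4 = (22, -6, 4)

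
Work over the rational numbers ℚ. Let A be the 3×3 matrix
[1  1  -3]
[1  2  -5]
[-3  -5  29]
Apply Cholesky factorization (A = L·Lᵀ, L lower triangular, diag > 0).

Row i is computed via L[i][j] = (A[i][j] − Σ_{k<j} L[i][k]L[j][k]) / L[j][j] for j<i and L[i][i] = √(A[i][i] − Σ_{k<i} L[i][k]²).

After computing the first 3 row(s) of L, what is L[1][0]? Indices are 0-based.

L[1][0] = 1

Step 1: L[0][0] = √(1) = 1.
  L[1][0] = (1) / L[0][0] = 1.
Step 2: L[1][1] = √(1) = 1.
  L[2][0] = (-3) / L[0][0] = -3.
  L[2][1] = (-2) / L[1][1] = -2.
Step 3: L[2][2] = √(16) = 4.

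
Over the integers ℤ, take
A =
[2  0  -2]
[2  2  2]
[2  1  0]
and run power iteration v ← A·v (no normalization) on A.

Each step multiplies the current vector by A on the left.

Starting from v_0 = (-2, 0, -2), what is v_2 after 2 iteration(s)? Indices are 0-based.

v_0 = (-2, 0, -2).
v_1 = A·v_0 = (0, -8, -4).
v_2 = A·v_1 = (8, -24, -8).

v_2 = (8, -24, -8)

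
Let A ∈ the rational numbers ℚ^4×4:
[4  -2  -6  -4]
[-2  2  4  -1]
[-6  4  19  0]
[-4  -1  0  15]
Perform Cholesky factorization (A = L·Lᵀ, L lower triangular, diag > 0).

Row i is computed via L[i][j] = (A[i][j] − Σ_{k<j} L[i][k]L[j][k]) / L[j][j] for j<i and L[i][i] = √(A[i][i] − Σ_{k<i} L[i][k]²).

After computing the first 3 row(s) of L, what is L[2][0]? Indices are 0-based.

Step 1: L[0][0] = √(4) = 2.
  L[1][0] = (-2) / L[0][0] = -1.
Step 2: L[1][1] = √(1) = 1.
  L[2][0] = (-6) / L[0][0] = -3.
  L[2][1] = (1) / L[1][1] = 1.
Step 3: L[2][2] = √(9) = 3.

L[2][0] = -3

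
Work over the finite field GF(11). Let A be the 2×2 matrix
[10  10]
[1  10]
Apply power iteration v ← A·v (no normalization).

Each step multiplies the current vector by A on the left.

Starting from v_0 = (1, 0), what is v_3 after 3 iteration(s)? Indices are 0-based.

v_0 = (1, 0).
v_1 = A·v_0 = (10, 1).
v_2 = A·v_1 = (0, 9).
v_3 = A·v_2 = (2, 2).

v_3 = (2, 2)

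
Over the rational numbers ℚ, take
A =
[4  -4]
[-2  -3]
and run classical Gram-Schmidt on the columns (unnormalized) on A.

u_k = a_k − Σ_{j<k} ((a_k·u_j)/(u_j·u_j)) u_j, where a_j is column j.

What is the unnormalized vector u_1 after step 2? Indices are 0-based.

Step 1: u_0 = a_0 = (4, -2).
Step 2: u_1 = a_1 − (-1/2)·u_0 = (-2, -4).

u_1 = (-2, -4)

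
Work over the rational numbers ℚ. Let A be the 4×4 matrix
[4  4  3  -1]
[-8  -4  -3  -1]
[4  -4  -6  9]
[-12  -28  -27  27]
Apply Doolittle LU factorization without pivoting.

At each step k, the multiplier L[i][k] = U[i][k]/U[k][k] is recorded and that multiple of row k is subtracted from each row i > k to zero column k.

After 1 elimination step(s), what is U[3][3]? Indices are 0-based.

U[3][3] = 24

k=0: U[0][0]=4
  eliminate (1,0): mult=-2, new row 1: (0, 4, 3, -3); set L[1][0]=-2
  eliminate (2,0): mult=1, new row 2: (0, -8, -9, 10); set L[2][0]=1
  eliminate (3,0): mult=-3, new row 3: (0, -16, -18, 24); set L[3][0]=-3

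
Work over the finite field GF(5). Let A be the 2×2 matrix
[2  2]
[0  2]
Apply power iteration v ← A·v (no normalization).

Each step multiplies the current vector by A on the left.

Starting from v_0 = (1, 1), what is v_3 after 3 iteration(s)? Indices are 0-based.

v_0 = (1, 1).
v_1 = A·v_0 = (4, 2).
v_2 = A·v_1 = (2, 4).
v_3 = A·v_2 = (2, 3).

v_3 = (2, 3)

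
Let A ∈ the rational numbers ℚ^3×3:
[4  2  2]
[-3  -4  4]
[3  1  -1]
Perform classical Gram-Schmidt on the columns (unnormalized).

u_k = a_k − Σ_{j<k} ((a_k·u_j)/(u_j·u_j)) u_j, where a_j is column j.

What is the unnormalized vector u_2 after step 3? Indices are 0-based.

u_2 = (324/185, 72/185, -72/37)

Step 1: u_0 = a_0 = (4, -3, 3).
Step 2: u_1 = a_1 − (23/34)·u_0 = (-12/17, -67/34, -35/34).
Step 3: u_2 = a_2 − (-7/34)·u_0 − (-281/185)·u_1 = (324/185, 72/185, -72/37).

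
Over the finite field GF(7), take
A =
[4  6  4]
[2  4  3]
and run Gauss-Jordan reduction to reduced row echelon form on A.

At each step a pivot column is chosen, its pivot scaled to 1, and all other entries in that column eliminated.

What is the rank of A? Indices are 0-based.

[1] R0 /= 4  ⇒  (1, 5, 1)
     R1 -= 2·R0  ⇒  (0, 1, 1)
[2] R1 /= 1  ⇒  (0, 1, 1)
     R0 -= 5·R1  ⇒  (1, 0, 3)

rank = 2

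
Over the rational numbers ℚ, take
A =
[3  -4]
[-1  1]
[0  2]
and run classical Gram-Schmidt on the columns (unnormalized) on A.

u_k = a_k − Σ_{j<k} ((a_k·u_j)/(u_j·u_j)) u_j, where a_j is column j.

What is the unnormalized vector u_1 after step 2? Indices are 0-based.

Step 1: u_0 = a_0 = (3, -1, 0).
Step 2: u_1 = a_1 − (-13/10)·u_0 = (-1/10, -3/10, 2).

u_1 = (-1/10, -3/10, 2)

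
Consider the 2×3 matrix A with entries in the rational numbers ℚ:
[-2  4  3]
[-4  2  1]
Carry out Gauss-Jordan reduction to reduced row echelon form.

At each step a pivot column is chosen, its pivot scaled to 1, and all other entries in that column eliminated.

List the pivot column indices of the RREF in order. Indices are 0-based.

pivot columns: 0, 1

step 1: normalize row 0 (÷-2) = (1, -2, -3/2)
  row 1: subtract -4×row0 = (0, -6, -5)
step 2: normalize row 1 (÷-6) = (0, 1, 5/6)
  row 0: subtract -2×row1 = (1, 0, 1/6)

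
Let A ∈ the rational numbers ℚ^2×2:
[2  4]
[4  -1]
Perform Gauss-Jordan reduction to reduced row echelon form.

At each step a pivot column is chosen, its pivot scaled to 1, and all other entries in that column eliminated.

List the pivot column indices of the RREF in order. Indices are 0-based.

pivot columns: 0, 1

step 1: normalize row 0 (÷2) = (1, 2)
  row 1: subtract 4×row0 = (0, -9)
step 2: normalize row 1 (÷-9) = (0, 1)
  row 0: subtract 2×row1 = (1, 0)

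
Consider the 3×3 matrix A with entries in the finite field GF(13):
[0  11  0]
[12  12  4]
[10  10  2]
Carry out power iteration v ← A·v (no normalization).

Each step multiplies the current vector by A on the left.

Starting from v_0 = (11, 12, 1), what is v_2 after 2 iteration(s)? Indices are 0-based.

v_0 = (11, 12, 1).
v_1 = A·v_0 = (2, 7, 11).
v_2 = A·v_1 = (12, 9, 8).

v_2 = (12, 9, 8)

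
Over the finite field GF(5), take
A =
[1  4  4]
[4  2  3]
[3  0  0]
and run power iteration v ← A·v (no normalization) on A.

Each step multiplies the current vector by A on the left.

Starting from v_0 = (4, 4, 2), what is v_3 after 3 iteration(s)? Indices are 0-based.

v_3 = (4, 2, 3)

v_0 = (4, 4, 2).
v_1 = A·v_0 = (3, 0, 2).
v_2 = A·v_1 = (1, 3, 4).
v_3 = A·v_2 = (4, 2, 3).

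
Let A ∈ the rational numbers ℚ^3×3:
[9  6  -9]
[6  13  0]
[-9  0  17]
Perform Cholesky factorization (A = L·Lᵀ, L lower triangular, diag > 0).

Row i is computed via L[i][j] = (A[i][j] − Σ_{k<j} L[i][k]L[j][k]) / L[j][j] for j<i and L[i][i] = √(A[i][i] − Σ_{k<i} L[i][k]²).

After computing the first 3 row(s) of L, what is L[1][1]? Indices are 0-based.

Step 1: L[0][0] = √(9) = 3.
  L[1][0] = (6) / L[0][0] = 2.
Step 2: L[1][1] = √(9) = 3.
  L[2][0] = (-9) / L[0][0] = -3.
  L[2][1] = (6) / L[1][1] = 2.
Step 3: L[2][2] = √(4) = 2.

L[1][1] = 3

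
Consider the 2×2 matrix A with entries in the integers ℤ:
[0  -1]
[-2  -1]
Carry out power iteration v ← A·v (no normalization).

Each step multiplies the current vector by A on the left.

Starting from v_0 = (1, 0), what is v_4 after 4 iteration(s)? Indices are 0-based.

v_4 = (6, 10)

v_0 = (1, 0).
v_1 = A·v_0 = (0, -2).
v_2 = A·v_1 = (2, 2).
v_3 = A·v_2 = (-2, -6).
v_4 = A·v_3 = (6, 10).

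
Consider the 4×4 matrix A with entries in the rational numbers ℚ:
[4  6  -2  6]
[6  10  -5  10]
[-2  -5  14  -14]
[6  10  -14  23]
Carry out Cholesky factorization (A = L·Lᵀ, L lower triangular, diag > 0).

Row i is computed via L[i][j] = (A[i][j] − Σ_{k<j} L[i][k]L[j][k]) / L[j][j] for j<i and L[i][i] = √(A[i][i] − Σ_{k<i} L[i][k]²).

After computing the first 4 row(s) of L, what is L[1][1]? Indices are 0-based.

L[1][1] = 1

Step 1: L[0][0] = √(4) = 2.
  L[1][0] = (6) / L[0][0] = 3.
Step 2: L[1][1] = √(1) = 1.
  L[2][0] = (-2) / L[0][0] = -1.
  L[2][1] = (-2) / L[1][1] = -2.
Step 3: L[2][2] = √(9) = 3.
  L[3][0] = (6) / L[0][0] = 3.
  L[3][1] = (1) / L[1][1] = 1.
  L[3][2] = (-9) / L[2][2] = -3.
Step 4: L[3][3] = √(4) = 2.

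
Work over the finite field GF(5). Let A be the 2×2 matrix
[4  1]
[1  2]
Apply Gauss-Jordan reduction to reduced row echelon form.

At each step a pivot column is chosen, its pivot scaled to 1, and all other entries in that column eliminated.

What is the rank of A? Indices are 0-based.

[1] R0 /= 4  ⇒  (1, 4)
     R1 -= 1·R0  ⇒  (0, 3)
[2] R1 /= 3  ⇒  (0, 1)
     R0 -= 4·R1  ⇒  (1, 0)

rank = 2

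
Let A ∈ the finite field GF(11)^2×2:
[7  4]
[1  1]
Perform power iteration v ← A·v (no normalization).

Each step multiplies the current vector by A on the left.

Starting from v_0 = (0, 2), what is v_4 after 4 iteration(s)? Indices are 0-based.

v_4 = (5, 1)

v_0 = (0, 2).
v_1 = A·v_0 = (8, 2).
v_2 = A·v_1 = (9, 10).
v_3 = A·v_2 = (4, 8).
v_4 = A·v_3 = (5, 1).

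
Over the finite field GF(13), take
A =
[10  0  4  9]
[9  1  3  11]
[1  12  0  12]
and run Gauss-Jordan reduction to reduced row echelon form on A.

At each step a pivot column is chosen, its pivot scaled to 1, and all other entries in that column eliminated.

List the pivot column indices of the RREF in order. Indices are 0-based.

pivot columns: 0, 1, 2

step 1: normalize row 0 (÷10) = (1, 0, 3, 10)
  row 1: subtract 9×row0 = (0, 1, 2, 12)
  row 2: subtract 1×row0 = (0, 12, 10, 2)
step 2: normalize row 1 (÷1) = (0, 1, 2, 12)
  row 2: subtract 12×row1 = (0, 0, 12, 1)
step 3: normalize row 2 (÷12) = (0, 0, 1, 12)
  row 0: subtract 3×row2 = (1, 0, 0, 0)
  row 1: subtract 2×row2 = (0, 1, 0, 1)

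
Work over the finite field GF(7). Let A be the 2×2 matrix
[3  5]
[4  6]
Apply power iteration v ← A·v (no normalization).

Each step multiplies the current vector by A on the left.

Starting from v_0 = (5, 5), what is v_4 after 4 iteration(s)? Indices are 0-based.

v_0 = (5, 5).
v_1 = A·v_0 = (5, 1).
v_2 = A·v_1 = (6, 5).
v_3 = A·v_2 = (1, 5).
v_4 = A·v_3 = (0, 6).

v_4 = (0, 6)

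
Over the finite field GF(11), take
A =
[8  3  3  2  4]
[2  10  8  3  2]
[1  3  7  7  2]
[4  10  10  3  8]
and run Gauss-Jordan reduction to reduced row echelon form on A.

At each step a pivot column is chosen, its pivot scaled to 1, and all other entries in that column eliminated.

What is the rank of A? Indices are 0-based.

rank = 4

step 1: normalize row 0 (÷8) = (1, 10, 10, 3, 6)
  row 1: subtract 2×row0 = (0, 1, 10, 8, 1)
  row 2: subtract 1×row0 = (0, 4, 8, 4, 7)
  row 3: subtract 4×row0 = (0, 3, 3, 2, 6)
step 2: normalize row 1 (÷1) = (0, 1, 10, 8, 1)
  row 0: subtract 10×row1 = (1, 0, 9, 0, 7)
  row 2: subtract 4×row1 = (0, 0, 1, 5, 3)
  row 3: subtract 3×row1 = (0, 0, 6, 0, 3)
step 3: normalize row 2 (÷1) = (0, 0, 1, 5, 3)
  row 0: subtract 9×row2 = (1, 0, 0, 10, 2)
  row 1: subtract 10×row2 = (0, 1, 0, 2, 4)
  row 3: subtract 6×row2 = (0, 0, 0, 3, 7)
step 4: normalize row 3 (÷3) = (0, 0, 0, 1, 6)
  row 0: subtract 10×row3 = (1, 0, 0, 0, 8)
  row 1: subtract 2×row3 = (0, 1, 0, 0, 3)
  row 2: subtract 5×row3 = (0, 0, 1, 0, 6)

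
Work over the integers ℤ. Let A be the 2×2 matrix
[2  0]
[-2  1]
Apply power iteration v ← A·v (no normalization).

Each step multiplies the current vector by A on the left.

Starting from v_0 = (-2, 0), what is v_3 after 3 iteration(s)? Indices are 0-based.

v_3 = (-16, 28)

v_0 = (-2, 0).
v_1 = A·v_0 = (-4, 4).
v_2 = A·v_1 = (-8, 12).
v_3 = A·v_2 = (-16, 28).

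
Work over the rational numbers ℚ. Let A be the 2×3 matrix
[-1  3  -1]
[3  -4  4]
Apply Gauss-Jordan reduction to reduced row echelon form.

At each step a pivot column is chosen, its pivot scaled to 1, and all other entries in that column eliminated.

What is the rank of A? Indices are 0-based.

rank = 2

[1] R0 /= -1  ⇒  (1, -3, 1)
     R1 -= 3·R0  ⇒  (0, 5, 1)
[2] R1 /= 5  ⇒  (0, 1, 1/5)
     R0 -= -3·R1  ⇒  (1, 0, 8/5)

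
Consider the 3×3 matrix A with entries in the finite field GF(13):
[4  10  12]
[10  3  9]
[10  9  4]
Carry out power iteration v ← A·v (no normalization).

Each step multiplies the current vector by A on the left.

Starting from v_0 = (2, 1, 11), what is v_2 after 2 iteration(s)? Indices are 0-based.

v_0 = (2, 1, 11).
v_1 = A·v_0 = (7, 5, 8).
v_2 = A·v_1 = (5, 1, 4).

v_2 = (5, 1, 4)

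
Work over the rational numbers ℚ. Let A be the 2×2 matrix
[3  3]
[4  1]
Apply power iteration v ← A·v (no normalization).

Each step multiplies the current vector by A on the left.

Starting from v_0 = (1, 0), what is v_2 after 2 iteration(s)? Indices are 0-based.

v_0 = (1, 0).
v_1 = A·v_0 = (3, 4).
v_2 = A·v_1 = (21, 16).

v_2 = (21, 16)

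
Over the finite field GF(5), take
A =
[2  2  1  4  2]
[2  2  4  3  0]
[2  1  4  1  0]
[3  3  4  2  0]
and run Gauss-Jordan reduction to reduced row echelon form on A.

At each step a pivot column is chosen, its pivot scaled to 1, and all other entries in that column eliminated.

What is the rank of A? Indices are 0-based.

rank = 4

step 1: normalize row 0 (÷2) = (1, 1, 3, 2, 1)
  row 1: subtract 2×row0 = (0, 0, 3, 4, 3)
  row 2: subtract 2×row0 = (0, 4, 3, 2, 3)
  row 3: subtract 3×row0 = (0, 0, 0, 1, 2)
step 2: exchange rows 1,2
step 2: normalize row 1 (÷4) = (0, 1, 2, 3, 2)
  row 0: subtract 1×row1 = (1, 0, 1, 4, 4)
step 3: normalize row 2 (÷3) = (0, 0, 1, 3, 1)
  row 0: subtract 1×row2 = (1, 0, 0, 1, 3)
  row 1: subtract 2×row2 = (0, 1, 0, 2, 0)
step 4: normalize row 3 (÷1) = (0, 0, 0, 1, 2)
  row 0: subtract 1×row3 = (1, 0, 0, 0, 1)
  row 1: subtract 2×row3 = (0, 1, 0, 0, 1)
  row 2: subtract 3×row3 = (0, 0, 1, 0, 0)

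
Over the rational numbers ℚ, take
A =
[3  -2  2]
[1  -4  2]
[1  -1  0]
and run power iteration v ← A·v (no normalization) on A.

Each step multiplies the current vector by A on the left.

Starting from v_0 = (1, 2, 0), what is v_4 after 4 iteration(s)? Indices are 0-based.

v_4 = (93, 273, 68)

v_0 = (1, 2, 0).
v_1 = A·v_0 = (-1, -7, -1).
v_2 = A·v_1 = (9, 25, 6).
v_3 = A·v_2 = (-11, -79, -16).
v_4 = A·v_3 = (93, 273, 68).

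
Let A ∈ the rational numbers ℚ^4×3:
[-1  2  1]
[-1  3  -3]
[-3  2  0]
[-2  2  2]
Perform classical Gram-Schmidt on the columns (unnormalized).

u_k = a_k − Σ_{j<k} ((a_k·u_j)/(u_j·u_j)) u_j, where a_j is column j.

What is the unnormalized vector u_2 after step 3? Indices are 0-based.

Step 1: u_0 = a_0 = (-1, -1, -3, -2).
Step 2: u_1 = a_1 − (-1)·u_0 = (1, 2, -1, 0).
Step 3: u_2 = a_2 − (-2/15)·u_0 − (-5/6)·u_1 = (17/10, -22/15, -37/30, 26/15).

u_2 = (17/10, -22/15, -37/30, 26/15)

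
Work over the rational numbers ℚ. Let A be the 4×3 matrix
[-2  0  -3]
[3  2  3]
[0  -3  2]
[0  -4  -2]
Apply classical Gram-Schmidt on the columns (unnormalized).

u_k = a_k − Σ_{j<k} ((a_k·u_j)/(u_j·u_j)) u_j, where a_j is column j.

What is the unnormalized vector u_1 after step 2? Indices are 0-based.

Step 1: u_0 = a_0 = (-2, 3, 0, 0).
Step 2: u_1 = a_1 − (6/13)·u_0 = (12/13, 8/13, -3, -4).

u_1 = (12/13, 8/13, -3, -4)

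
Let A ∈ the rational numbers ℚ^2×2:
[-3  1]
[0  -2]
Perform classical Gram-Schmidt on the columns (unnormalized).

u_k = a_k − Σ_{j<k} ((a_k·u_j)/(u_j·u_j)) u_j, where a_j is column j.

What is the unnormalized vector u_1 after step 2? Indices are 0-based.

Step 1: u_0 = a_0 = (-3, 0).
Step 2: u_1 = a_1 − (-1/3)·u_0 = (0, -2).

u_1 = (0, -2)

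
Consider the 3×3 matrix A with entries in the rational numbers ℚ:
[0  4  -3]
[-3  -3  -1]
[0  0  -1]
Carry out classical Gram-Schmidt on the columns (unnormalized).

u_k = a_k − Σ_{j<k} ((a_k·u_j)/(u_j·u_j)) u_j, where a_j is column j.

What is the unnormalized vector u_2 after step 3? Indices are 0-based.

Step 1: u_0 = a_0 = (0, -3, 0).
Step 2: u_1 = a_1 − (1)·u_0 = (4, 0, 0).
Step 3: u_2 = a_2 − (1/3)·u_0 − (-3/4)·u_1 = (0, 0, -1).

u_2 = (0, 0, -1)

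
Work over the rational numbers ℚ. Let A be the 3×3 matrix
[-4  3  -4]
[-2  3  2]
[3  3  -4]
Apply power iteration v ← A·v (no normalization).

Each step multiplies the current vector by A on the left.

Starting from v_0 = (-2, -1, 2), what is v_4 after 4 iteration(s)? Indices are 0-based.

v_0 = (-2, -1, 2).
v_1 = A·v_0 = (-3, 5, -17).
v_2 = A·v_1 = (95, -13, 74).
v_3 = A·v_2 = (-715, -81, -50).
v_4 = A·v_3 = (2817, 1087, -2188).

v_4 = (2817, 1087, -2188)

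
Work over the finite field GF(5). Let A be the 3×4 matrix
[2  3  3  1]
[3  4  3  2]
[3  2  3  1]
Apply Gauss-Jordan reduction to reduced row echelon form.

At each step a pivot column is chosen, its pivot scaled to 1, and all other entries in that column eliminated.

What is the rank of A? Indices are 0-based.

pivot(0,0)=2: scale R0 → (1, 4, 4, 3)
  clear (1,0): R1 −= (3)R0 → (0, 2, 1, 3)
  clear (2,0): R2 −= (3)R0 → (0, 0, 1, 2)
pivot(1,1)=2: scale R1 → (0, 1, 3, 4)
  clear (0,1): R0 −= (4)R1 → (1, 0, 2, 2)
pivot(2,2)=1: scale R2 → (0, 0, 1, 2)
  clear (0,2): R0 −= (2)R2 → (1, 0, 0, 3)
  clear (1,2): R1 −= (3)R2 → (0, 1, 0, 3)

rank = 3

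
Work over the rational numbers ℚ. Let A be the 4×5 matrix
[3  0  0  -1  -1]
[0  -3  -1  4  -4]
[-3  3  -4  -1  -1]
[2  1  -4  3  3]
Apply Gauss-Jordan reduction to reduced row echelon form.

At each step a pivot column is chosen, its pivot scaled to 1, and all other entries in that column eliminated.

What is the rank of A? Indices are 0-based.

rank = 4

step 1: normalize row 0 (÷3) = (1, 0, 0, -1/3, -1/3)
  row 2: subtract -3×row0 = (0, 3, -4, -2, -2)
  row 3: subtract 2×row0 = (0, 1, -4, 11/3, 11/3)
step 2: normalize row 1 (÷-3) = (0, 1, 1/3, -4/3, 4/3)
  row 2: subtract 3×row1 = (0, 0, -5, 2, -6)
  row 3: subtract 1×row1 = (0, 0, -13/3, 5, 7/3)
step 3: normalize row 2 (÷-5) = (0, 0, 1, -2/5, 6/5)
  row 1: subtract 1/3×row2 = (0, 1, 0, -6/5, 14/15)
  row 3: subtract -13/3×row2 = (0, 0, 0, 49/15, 113/15)
step 4: normalize row 3 (÷49/15) = (0, 0, 0, 1, 113/49)
  row 0: subtract -1/3×row3 = (1, 0, 0, 0, 64/147)
  row 1: subtract -6/5×row3 = (0, 1, 0, 0, 544/147)
  row 2: subtract -2/5×row3 = (0, 0, 1, 0, 104/49)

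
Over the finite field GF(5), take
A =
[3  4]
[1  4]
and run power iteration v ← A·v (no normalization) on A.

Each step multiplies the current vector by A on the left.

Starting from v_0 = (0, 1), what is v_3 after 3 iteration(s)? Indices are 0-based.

v_3 = (4, 3)

v_0 = (0, 1).
v_1 = A·v_0 = (4, 4).
v_2 = A·v_1 = (3, 0).
v_3 = A·v_2 = (4, 3).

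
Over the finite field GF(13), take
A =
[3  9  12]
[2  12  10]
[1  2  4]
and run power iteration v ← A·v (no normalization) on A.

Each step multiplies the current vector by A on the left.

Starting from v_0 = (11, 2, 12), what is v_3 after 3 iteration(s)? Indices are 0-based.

v_3 = (7, 9, 2)

v_0 = (11, 2, 12).
v_1 = A·v_0 = (0, 10, 11).
v_2 = A·v_1 = (1, 9, 12).
v_3 = A·v_2 = (7, 9, 2).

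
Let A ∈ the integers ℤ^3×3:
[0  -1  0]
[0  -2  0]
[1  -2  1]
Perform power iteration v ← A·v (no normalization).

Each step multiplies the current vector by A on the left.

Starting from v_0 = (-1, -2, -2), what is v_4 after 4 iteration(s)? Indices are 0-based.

v_0 = (-1, -2, -2).
v_1 = A·v_0 = (2, 4, 1).
v_2 = A·v_1 = (-4, -8, -5).
v_3 = A·v_2 = (8, 16, 7).
v_4 = A·v_3 = (-16, -32, -17).

v_4 = (-16, -32, -17)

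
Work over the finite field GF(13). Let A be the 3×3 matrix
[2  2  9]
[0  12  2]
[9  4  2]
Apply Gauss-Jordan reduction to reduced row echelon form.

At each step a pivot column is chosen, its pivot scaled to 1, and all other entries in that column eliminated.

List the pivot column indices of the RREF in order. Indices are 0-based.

[1] R0 /= 2  ⇒  (1, 1, 11)
     R2 -= 9·R0  ⇒  (0, 8, 7)
[2] R1 /= 12  ⇒  (0, 1, 11)
     R0 -= 1·R1  ⇒  (1, 0, 0)
     R2 -= 8·R1  ⇒  (0, 0, 10)
[3] R2 /= 10  ⇒  (0, 0, 1)
     R1 -= 11·R2  ⇒  (0, 1, 0)

pivot columns: 0, 1, 2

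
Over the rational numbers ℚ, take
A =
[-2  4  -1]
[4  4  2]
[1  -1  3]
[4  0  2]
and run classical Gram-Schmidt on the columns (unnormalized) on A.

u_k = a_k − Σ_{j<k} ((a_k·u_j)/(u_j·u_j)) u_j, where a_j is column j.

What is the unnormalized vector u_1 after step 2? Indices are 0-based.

Step 1: u_0 = a_0 = (-2, 4, 1, 4).
Step 2: u_1 = a_1 − (7/37)·u_0 = (162/37, 120/37, -44/37, -28/37).

u_1 = (162/37, 120/37, -44/37, -28/37)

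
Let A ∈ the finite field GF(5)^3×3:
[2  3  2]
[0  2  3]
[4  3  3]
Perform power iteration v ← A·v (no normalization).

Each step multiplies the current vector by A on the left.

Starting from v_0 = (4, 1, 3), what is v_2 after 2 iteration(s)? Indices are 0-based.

v_2 = (3, 1, 0)

v_0 = (4, 1, 3).
v_1 = A·v_0 = (2, 1, 3).
v_2 = A·v_1 = (3, 1, 0).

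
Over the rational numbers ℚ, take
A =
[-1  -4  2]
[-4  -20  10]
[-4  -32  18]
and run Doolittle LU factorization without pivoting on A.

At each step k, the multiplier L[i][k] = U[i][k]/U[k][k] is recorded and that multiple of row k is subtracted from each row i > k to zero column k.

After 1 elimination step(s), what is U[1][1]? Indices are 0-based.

Step 1: pivot at (0,0) is -1.
  row1 ← row1 − (4)·row0  ⇒  L[1][0]=4, U row1=(0, -4, 2)
  row2 ← row2 − (4)·row0  ⇒  L[2][0]=4, U row2=(0, -16, 10)

U[1][1] = -4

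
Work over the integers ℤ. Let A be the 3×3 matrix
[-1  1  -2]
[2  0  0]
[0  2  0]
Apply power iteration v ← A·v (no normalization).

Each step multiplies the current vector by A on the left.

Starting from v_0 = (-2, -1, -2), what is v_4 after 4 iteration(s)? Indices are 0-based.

v_4 = (-81, 62, -20)

v_0 = (-2, -1, -2).
v_1 = A·v_0 = (5, -4, -2).
v_2 = A·v_1 = (-5, 10, -8).
v_3 = A·v_2 = (31, -10, 20).
v_4 = A·v_3 = (-81, 62, -20).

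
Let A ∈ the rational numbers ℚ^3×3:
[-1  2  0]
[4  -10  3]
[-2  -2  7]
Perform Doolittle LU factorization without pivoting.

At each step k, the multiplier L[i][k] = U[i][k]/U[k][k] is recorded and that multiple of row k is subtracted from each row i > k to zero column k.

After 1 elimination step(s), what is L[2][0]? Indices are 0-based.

L[2][0] = 2

Step 1: pivot at (0,0) is -1.
  row1 ← row1 − (-4)·row0  ⇒  L[1][0]=-4, U row1=(0, -2, 3)
  row2 ← row2 − (2)·row0  ⇒  L[2][0]=2, U row2=(0, -6, 7)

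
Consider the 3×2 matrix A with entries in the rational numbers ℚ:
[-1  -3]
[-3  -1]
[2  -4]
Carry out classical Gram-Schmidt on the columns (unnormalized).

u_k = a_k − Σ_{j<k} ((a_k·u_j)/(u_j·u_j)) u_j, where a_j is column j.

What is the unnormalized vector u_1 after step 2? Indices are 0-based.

u_1 = (-22/7, -10/7, -26/7)

Step 1: u_0 = a_0 = (-1, -3, 2).
Step 2: u_1 = a_1 − (-1/7)·u_0 = (-22/7, -10/7, -26/7).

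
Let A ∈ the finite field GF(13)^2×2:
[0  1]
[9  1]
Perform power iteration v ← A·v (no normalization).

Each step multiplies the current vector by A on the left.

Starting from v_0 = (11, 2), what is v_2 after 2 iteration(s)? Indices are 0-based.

v_0 = (11, 2).
v_1 = A·v_0 = (2, 10).
v_2 = A·v_1 = (10, 2).

v_2 = (10, 2)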